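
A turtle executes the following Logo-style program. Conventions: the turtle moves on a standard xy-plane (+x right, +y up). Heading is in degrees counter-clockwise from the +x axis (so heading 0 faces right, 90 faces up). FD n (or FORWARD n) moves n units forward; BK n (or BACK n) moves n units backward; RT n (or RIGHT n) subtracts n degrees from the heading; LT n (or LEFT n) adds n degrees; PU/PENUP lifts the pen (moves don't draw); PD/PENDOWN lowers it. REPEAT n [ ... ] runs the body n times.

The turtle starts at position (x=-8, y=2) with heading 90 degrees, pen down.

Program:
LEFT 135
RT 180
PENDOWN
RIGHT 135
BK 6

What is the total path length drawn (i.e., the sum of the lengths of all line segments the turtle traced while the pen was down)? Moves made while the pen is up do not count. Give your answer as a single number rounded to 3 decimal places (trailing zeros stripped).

Answer: 6

Derivation:
Executing turtle program step by step:
Start: pos=(-8,2), heading=90, pen down
LT 135: heading 90 -> 225
RT 180: heading 225 -> 45
PD: pen down
RT 135: heading 45 -> 270
BK 6: (-8,2) -> (-8,8) [heading=270, draw]
Final: pos=(-8,8), heading=270, 1 segment(s) drawn

Segment lengths:
  seg 1: (-8,2) -> (-8,8), length = 6
Total = 6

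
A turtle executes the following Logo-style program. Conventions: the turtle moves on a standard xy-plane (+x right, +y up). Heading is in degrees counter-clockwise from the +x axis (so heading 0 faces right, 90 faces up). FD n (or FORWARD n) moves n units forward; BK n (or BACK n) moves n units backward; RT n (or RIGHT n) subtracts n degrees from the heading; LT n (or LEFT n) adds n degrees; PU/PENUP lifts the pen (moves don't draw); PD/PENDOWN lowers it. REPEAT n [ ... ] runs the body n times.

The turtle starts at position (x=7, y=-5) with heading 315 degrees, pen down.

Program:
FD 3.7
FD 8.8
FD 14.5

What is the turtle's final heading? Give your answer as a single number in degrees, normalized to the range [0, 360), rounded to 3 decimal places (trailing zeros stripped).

Executing turtle program step by step:
Start: pos=(7,-5), heading=315, pen down
FD 3.7: (7,-5) -> (9.616,-7.616) [heading=315, draw]
FD 8.8: (9.616,-7.616) -> (15.839,-13.839) [heading=315, draw]
FD 14.5: (15.839,-13.839) -> (26.092,-24.092) [heading=315, draw]
Final: pos=(26.092,-24.092), heading=315, 3 segment(s) drawn

Answer: 315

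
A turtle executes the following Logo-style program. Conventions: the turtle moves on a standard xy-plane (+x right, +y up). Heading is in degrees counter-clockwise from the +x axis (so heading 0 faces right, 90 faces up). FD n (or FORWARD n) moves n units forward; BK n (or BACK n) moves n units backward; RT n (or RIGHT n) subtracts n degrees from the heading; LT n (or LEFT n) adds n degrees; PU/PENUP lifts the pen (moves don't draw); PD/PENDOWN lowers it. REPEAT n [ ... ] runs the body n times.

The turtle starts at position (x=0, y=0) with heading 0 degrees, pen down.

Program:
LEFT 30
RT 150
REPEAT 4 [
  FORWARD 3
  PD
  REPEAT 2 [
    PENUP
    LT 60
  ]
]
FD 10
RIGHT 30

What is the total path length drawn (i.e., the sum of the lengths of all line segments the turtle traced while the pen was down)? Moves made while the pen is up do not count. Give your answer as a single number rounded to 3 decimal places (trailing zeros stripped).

Answer: 3

Derivation:
Executing turtle program step by step:
Start: pos=(0,0), heading=0, pen down
LT 30: heading 0 -> 30
RT 150: heading 30 -> 240
REPEAT 4 [
  -- iteration 1/4 --
  FD 3: (0,0) -> (-1.5,-2.598) [heading=240, draw]
  PD: pen down
  REPEAT 2 [
    -- iteration 1/2 --
    PU: pen up
    LT 60: heading 240 -> 300
    -- iteration 2/2 --
    PU: pen up
    LT 60: heading 300 -> 0
  ]
  -- iteration 2/4 --
  FD 3: (-1.5,-2.598) -> (1.5,-2.598) [heading=0, move]
  PD: pen down
  REPEAT 2 [
    -- iteration 1/2 --
    PU: pen up
    LT 60: heading 0 -> 60
    -- iteration 2/2 --
    PU: pen up
    LT 60: heading 60 -> 120
  ]
  -- iteration 3/4 --
  FD 3: (1.5,-2.598) -> (0,0) [heading=120, move]
  PD: pen down
  REPEAT 2 [
    -- iteration 1/2 --
    PU: pen up
    LT 60: heading 120 -> 180
    -- iteration 2/2 --
    PU: pen up
    LT 60: heading 180 -> 240
  ]
  -- iteration 4/4 --
  FD 3: (0,0) -> (-1.5,-2.598) [heading=240, move]
  PD: pen down
  REPEAT 2 [
    -- iteration 1/2 --
    PU: pen up
    LT 60: heading 240 -> 300
    -- iteration 2/2 --
    PU: pen up
    LT 60: heading 300 -> 0
  ]
]
FD 10: (-1.5,-2.598) -> (8.5,-2.598) [heading=0, move]
RT 30: heading 0 -> 330
Final: pos=(8.5,-2.598), heading=330, 1 segment(s) drawn

Segment lengths:
  seg 1: (0,0) -> (-1.5,-2.598), length = 3
Total = 3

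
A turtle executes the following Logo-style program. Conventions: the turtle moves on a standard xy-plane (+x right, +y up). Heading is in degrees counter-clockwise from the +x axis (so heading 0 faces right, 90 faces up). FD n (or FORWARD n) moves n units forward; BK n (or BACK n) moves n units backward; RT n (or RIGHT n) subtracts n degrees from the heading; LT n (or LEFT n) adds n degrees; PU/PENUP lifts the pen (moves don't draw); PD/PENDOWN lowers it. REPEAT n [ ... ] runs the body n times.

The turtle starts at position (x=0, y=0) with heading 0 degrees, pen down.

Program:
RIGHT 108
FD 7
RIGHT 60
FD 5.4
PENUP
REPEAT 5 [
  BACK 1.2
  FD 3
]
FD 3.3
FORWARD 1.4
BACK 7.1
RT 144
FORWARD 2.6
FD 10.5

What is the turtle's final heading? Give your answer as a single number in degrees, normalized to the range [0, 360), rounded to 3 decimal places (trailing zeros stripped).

Executing turtle program step by step:
Start: pos=(0,0), heading=0, pen down
RT 108: heading 0 -> 252
FD 7: (0,0) -> (-2.163,-6.657) [heading=252, draw]
RT 60: heading 252 -> 192
FD 5.4: (-2.163,-6.657) -> (-7.445,-7.78) [heading=192, draw]
PU: pen up
REPEAT 5 [
  -- iteration 1/5 --
  BK 1.2: (-7.445,-7.78) -> (-6.271,-7.531) [heading=192, move]
  FD 3: (-6.271,-7.531) -> (-9.206,-8.154) [heading=192, move]
  -- iteration 2/5 --
  BK 1.2: (-9.206,-8.154) -> (-8.032,-7.905) [heading=192, move]
  FD 3: (-8.032,-7.905) -> (-10.966,-8.529) [heading=192, move]
  -- iteration 3/5 --
  BK 1.2: (-10.966,-8.529) -> (-9.793,-8.279) [heading=192, move]
  FD 3: (-9.793,-8.279) -> (-12.727,-8.903) [heading=192, move]
  -- iteration 4/5 --
  BK 1.2: (-12.727,-8.903) -> (-11.553,-8.653) [heading=192, move]
  FD 3: (-11.553,-8.653) -> (-14.488,-9.277) [heading=192, move]
  -- iteration 5/5 --
  BK 1.2: (-14.488,-9.277) -> (-13.314,-9.028) [heading=192, move]
  FD 3: (-13.314,-9.028) -> (-16.248,-9.651) [heading=192, move]
]
FD 3.3: (-16.248,-9.651) -> (-19.476,-10.337) [heading=192, move]
FD 1.4: (-19.476,-10.337) -> (-20.846,-10.629) [heading=192, move]
BK 7.1: (-20.846,-10.629) -> (-13.901,-9.152) [heading=192, move]
RT 144: heading 192 -> 48
FD 2.6: (-13.901,-9.152) -> (-12.161,-7.22) [heading=48, move]
FD 10.5: (-12.161,-7.22) -> (-5.135,0.583) [heading=48, move]
Final: pos=(-5.135,0.583), heading=48, 2 segment(s) drawn

Answer: 48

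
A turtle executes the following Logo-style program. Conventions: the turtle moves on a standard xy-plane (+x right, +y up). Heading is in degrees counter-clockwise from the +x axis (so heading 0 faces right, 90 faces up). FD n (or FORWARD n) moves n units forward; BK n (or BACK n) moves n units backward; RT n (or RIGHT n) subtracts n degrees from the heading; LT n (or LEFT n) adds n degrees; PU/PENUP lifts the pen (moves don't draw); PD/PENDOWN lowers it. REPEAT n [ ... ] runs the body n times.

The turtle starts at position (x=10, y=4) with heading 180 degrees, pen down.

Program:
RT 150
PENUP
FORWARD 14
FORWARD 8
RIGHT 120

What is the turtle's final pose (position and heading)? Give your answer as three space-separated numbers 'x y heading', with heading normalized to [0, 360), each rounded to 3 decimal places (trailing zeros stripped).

Answer: 29.053 15 270

Derivation:
Executing turtle program step by step:
Start: pos=(10,4), heading=180, pen down
RT 150: heading 180 -> 30
PU: pen up
FD 14: (10,4) -> (22.124,11) [heading=30, move]
FD 8: (22.124,11) -> (29.053,15) [heading=30, move]
RT 120: heading 30 -> 270
Final: pos=(29.053,15), heading=270, 0 segment(s) drawn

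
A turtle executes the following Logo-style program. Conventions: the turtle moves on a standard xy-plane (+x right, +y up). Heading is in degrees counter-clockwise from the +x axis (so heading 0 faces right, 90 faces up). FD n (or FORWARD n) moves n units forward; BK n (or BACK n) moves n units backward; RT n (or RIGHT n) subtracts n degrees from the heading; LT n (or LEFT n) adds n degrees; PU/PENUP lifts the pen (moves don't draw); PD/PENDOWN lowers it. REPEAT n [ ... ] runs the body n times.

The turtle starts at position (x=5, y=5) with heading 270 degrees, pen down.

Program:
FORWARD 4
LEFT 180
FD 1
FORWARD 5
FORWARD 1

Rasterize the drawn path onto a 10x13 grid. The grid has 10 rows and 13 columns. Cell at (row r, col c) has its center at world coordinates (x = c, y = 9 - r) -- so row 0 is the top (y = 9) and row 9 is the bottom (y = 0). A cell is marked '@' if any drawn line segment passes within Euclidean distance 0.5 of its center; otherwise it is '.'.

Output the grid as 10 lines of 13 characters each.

Segment 0: (5,5) -> (5,1)
Segment 1: (5,1) -> (5,2)
Segment 2: (5,2) -> (5,7)
Segment 3: (5,7) -> (5,8)

Answer: .............
.....@.......
.....@.......
.....@.......
.....@.......
.....@.......
.....@.......
.....@.......
.....@.......
.............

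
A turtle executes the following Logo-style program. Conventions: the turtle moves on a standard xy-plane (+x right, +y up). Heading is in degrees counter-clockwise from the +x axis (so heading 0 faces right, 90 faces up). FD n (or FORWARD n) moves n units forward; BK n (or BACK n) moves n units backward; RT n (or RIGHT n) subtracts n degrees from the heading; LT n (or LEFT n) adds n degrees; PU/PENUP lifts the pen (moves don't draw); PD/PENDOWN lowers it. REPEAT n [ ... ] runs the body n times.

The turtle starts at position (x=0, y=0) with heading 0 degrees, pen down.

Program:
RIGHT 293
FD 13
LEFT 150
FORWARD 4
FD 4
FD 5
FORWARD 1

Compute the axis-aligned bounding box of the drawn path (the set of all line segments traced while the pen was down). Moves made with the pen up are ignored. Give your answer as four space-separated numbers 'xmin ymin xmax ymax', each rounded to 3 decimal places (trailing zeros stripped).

Answer: -6.101 0 5.08 11.967

Derivation:
Executing turtle program step by step:
Start: pos=(0,0), heading=0, pen down
RT 293: heading 0 -> 67
FD 13: (0,0) -> (5.08,11.967) [heading=67, draw]
LT 150: heading 67 -> 217
FD 4: (5.08,11.967) -> (1.885,9.559) [heading=217, draw]
FD 4: (1.885,9.559) -> (-1.31,7.152) [heading=217, draw]
FD 5: (-1.31,7.152) -> (-5.303,4.143) [heading=217, draw]
FD 1: (-5.303,4.143) -> (-6.101,3.541) [heading=217, draw]
Final: pos=(-6.101,3.541), heading=217, 5 segment(s) drawn

Segment endpoints: x in {-6.101, -5.303, -1.31, 0, 1.885, 5.08}, y in {0, 3.541, 4.143, 7.152, 9.559, 11.967}
xmin=-6.101, ymin=0, xmax=5.08, ymax=11.967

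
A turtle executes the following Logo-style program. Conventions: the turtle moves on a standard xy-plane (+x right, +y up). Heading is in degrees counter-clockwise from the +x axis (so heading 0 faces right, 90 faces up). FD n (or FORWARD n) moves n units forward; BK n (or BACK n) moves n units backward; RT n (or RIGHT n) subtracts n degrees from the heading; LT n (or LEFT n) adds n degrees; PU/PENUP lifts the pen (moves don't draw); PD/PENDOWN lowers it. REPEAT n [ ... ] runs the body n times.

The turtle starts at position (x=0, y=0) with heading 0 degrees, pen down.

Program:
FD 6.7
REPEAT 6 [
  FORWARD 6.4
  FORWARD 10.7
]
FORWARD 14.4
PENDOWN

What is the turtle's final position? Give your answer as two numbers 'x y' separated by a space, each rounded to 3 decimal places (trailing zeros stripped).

Answer: 123.7 0

Derivation:
Executing turtle program step by step:
Start: pos=(0,0), heading=0, pen down
FD 6.7: (0,0) -> (6.7,0) [heading=0, draw]
REPEAT 6 [
  -- iteration 1/6 --
  FD 6.4: (6.7,0) -> (13.1,0) [heading=0, draw]
  FD 10.7: (13.1,0) -> (23.8,0) [heading=0, draw]
  -- iteration 2/6 --
  FD 6.4: (23.8,0) -> (30.2,0) [heading=0, draw]
  FD 10.7: (30.2,0) -> (40.9,0) [heading=0, draw]
  -- iteration 3/6 --
  FD 6.4: (40.9,0) -> (47.3,0) [heading=0, draw]
  FD 10.7: (47.3,0) -> (58,0) [heading=0, draw]
  -- iteration 4/6 --
  FD 6.4: (58,0) -> (64.4,0) [heading=0, draw]
  FD 10.7: (64.4,0) -> (75.1,0) [heading=0, draw]
  -- iteration 5/6 --
  FD 6.4: (75.1,0) -> (81.5,0) [heading=0, draw]
  FD 10.7: (81.5,0) -> (92.2,0) [heading=0, draw]
  -- iteration 6/6 --
  FD 6.4: (92.2,0) -> (98.6,0) [heading=0, draw]
  FD 10.7: (98.6,0) -> (109.3,0) [heading=0, draw]
]
FD 14.4: (109.3,0) -> (123.7,0) [heading=0, draw]
PD: pen down
Final: pos=(123.7,0), heading=0, 14 segment(s) drawn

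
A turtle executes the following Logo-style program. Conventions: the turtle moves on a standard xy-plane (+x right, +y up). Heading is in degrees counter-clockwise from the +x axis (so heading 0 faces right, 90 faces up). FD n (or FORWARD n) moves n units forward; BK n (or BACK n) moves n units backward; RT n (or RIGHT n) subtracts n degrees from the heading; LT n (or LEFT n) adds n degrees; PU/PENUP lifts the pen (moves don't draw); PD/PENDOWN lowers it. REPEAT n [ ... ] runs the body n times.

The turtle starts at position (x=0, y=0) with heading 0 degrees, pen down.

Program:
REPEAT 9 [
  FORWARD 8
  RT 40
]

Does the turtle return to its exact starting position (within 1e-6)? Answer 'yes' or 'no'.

Executing turtle program step by step:
Start: pos=(0,0), heading=0, pen down
REPEAT 9 [
  -- iteration 1/9 --
  FD 8: (0,0) -> (8,0) [heading=0, draw]
  RT 40: heading 0 -> 320
  -- iteration 2/9 --
  FD 8: (8,0) -> (14.128,-5.142) [heading=320, draw]
  RT 40: heading 320 -> 280
  -- iteration 3/9 --
  FD 8: (14.128,-5.142) -> (15.518,-13.021) [heading=280, draw]
  RT 40: heading 280 -> 240
  -- iteration 4/9 --
  FD 8: (15.518,-13.021) -> (11.518,-19.949) [heading=240, draw]
  RT 40: heading 240 -> 200
  -- iteration 5/9 --
  FD 8: (11.518,-19.949) -> (4,-22.685) [heading=200, draw]
  RT 40: heading 200 -> 160
  -- iteration 6/9 --
  FD 8: (4,-22.685) -> (-3.518,-19.949) [heading=160, draw]
  RT 40: heading 160 -> 120
  -- iteration 7/9 --
  FD 8: (-3.518,-19.949) -> (-7.518,-13.021) [heading=120, draw]
  RT 40: heading 120 -> 80
  -- iteration 8/9 --
  FD 8: (-7.518,-13.021) -> (-6.128,-5.142) [heading=80, draw]
  RT 40: heading 80 -> 40
  -- iteration 9/9 --
  FD 8: (-6.128,-5.142) -> (0,0) [heading=40, draw]
  RT 40: heading 40 -> 0
]
Final: pos=(0,0), heading=0, 9 segment(s) drawn

Start position: (0, 0)
Final position: (0, 0)
Distance = 0; < 1e-6 -> CLOSED

Answer: yes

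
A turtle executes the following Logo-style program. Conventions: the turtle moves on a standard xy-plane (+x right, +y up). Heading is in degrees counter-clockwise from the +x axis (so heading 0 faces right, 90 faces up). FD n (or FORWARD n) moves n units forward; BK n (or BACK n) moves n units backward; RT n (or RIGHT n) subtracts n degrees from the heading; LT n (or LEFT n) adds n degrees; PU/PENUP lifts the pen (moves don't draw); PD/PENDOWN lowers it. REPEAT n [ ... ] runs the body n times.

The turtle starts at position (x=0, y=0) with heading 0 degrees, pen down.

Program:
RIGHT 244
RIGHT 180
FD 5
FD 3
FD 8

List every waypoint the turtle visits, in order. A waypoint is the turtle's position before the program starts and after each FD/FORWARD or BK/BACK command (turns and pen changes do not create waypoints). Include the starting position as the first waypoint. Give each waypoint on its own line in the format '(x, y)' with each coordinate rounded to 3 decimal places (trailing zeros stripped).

Answer: (0, 0)
(2.192, -4.494)
(3.507, -7.19)
(7.014, -14.381)

Derivation:
Executing turtle program step by step:
Start: pos=(0,0), heading=0, pen down
RT 244: heading 0 -> 116
RT 180: heading 116 -> 296
FD 5: (0,0) -> (2.192,-4.494) [heading=296, draw]
FD 3: (2.192,-4.494) -> (3.507,-7.19) [heading=296, draw]
FD 8: (3.507,-7.19) -> (7.014,-14.381) [heading=296, draw]
Final: pos=(7.014,-14.381), heading=296, 3 segment(s) drawn
Waypoints (4 total):
(0, 0)
(2.192, -4.494)
(3.507, -7.19)
(7.014, -14.381)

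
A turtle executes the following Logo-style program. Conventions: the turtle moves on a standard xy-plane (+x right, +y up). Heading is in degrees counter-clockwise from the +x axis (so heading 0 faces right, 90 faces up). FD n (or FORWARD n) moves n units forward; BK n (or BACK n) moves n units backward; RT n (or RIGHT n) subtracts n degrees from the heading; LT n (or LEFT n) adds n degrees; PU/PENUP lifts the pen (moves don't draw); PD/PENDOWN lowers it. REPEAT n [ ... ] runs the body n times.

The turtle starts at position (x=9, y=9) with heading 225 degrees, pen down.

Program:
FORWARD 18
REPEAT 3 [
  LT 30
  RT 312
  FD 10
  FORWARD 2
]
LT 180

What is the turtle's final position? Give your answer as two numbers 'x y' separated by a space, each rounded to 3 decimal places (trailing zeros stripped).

Executing turtle program step by step:
Start: pos=(9,9), heading=225, pen down
FD 18: (9,9) -> (-3.728,-3.728) [heading=225, draw]
REPEAT 3 [
  -- iteration 1/3 --
  LT 30: heading 225 -> 255
  RT 312: heading 255 -> 303
  FD 10: (-3.728,-3.728) -> (1.718,-12.115) [heading=303, draw]
  FD 2: (1.718,-12.115) -> (2.808,-13.792) [heading=303, draw]
  -- iteration 2/3 --
  LT 30: heading 303 -> 333
  RT 312: heading 333 -> 21
  FD 10: (2.808,-13.792) -> (12.144,-10.208) [heading=21, draw]
  FD 2: (12.144,-10.208) -> (14.011,-9.492) [heading=21, draw]
  -- iteration 3/3 --
  LT 30: heading 21 -> 51
  RT 312: heading 51 -> 99
  FD 10: (14.011,-9.492) -> (12.446,0.385) [heading=99, draw]
  FD 2: (12.446,0.385) -> (12.133,2.361) [heading=99, draw]
]
LT 180: heading 99 -> 279
Final: pos=(12.133,2.361), heading=279, 7 segment(s) drawn

Answer: 12.133 2.361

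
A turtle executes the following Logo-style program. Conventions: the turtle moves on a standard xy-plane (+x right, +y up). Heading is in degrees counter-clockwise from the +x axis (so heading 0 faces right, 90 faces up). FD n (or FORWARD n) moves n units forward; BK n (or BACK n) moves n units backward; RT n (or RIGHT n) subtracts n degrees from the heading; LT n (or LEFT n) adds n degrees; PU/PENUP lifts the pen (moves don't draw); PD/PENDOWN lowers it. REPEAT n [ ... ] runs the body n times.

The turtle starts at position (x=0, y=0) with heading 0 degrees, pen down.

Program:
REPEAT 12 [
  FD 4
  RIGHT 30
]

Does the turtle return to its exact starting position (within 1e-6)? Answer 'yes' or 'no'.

Executing turtle program step by step:
Start: pos=(0,0), heading=0, pen down
REPEAT 12 [
  -- iteration 1/12 --
  FD 4: (0,0) -> (4,0) [heading=0, draw]
  RT 30: heading 0 -> 330
  -- iteration 2/12 --
  FD 4: (4,0) -> (7.464,-2) [heading=330, draw]
  RT 30: heading 330 -> 300
  -- iteration 3/12 --
  FD 4: (7.464,-2) -> (9.464,-5.464) [heading=300, draw]
  RT 30: heading 300 -> 270
  -- iteration 4/12 --
  FD 4: (9.464,-5.464) -> (9.464,-9.464) [heading=270, draw]
  RT 30: heading 270 -> 240
  -- iteration 5/12 --
  FD 4: (9.464,-9.464) -> (7.464,-12.928) [heading=240, draw]
  RT 30: heading 240 -> 210
  -- iteration 6/12 --
  FD 4: (7.464,-12.928) -> (4,-14.928) [heading=210, draw]
  RT 30: heading 210 -> 180
  -- iteration 7/12 --
  FD 4: (4,-14.928) -> (0,-14.928) [heading=180, draw]
  RT 30: heading 180 -> 150
  -- iteration 8/12 --
  FD 4: (0,-14.928) -> (-3.464,-12.928) [heading=150, draw]
  RT 30: heading 150 -> 120
  -- iteration 9/12 --
  FD 4: (-3.464,-12.928) -> (-5.464,-9.464) [heading=120, draw]
  RT 30: heading 120 -> 90
  -- iteration 10/12 --
  FD 4: (-5.464,-9.464) -> (-5.464,-5.464) [heading=90, draw]
  RT 30: heading 90 -> 60
  -- iteration 11/12 --
  FD 4: (-5.464,-5.464) -> (-3.464,-2) [heading=60, draw]
  RT 30: heading 60 -> 30
  -- iteration 12/12 --
  FD 4: (-3.464,-2) -> (0,0) [heading=30, draw]
  RT 30: heading 30 -> 0
]
Final: pos=(0,0), heading=0, 12 segment(s) drawn

Start position: (0, 0)
Final position: (0, 0)
Distance = 0; < 1e-6 -> CLOSED

Answer: yes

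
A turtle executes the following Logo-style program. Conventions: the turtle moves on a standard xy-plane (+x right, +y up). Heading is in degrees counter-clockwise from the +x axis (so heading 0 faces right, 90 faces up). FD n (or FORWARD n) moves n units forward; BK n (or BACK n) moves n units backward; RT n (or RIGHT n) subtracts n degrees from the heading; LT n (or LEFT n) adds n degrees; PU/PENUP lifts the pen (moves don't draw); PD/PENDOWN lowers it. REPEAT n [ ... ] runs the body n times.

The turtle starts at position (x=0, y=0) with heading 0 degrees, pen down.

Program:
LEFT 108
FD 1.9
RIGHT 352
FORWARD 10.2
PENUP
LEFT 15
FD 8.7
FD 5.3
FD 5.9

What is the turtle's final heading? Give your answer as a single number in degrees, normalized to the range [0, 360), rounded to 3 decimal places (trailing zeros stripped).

Answer: 131

Derivation:
Executing turtle program step by step:
Start: pos=(0,0), heading=0, pen down
LT 108: heading 0 -> 108
FD 1.9: (0,0) -> (-0.587,1.807) [heading=108, draw]
RT 352: heading 108 -> 116
FD 10.2: (-0.587,1.807) -> (-5.059,10.975) [heading=116, draw]
PU: pen up
LT 15: heading 116 -> 131
FD 8.7: (-5.059,10.975) -> (-10.766,17.541) [heading=131, move]
FD 5.3: (-10.766,17.541) -> (-14.243,21.541) [heading=131, move]
FD 5.9: (-14.243,21.541) -> (-18.114,25.993) [heading=131, move]
Final: pos=(-18.114,25.993), heading=131, 2 segment(s) drawn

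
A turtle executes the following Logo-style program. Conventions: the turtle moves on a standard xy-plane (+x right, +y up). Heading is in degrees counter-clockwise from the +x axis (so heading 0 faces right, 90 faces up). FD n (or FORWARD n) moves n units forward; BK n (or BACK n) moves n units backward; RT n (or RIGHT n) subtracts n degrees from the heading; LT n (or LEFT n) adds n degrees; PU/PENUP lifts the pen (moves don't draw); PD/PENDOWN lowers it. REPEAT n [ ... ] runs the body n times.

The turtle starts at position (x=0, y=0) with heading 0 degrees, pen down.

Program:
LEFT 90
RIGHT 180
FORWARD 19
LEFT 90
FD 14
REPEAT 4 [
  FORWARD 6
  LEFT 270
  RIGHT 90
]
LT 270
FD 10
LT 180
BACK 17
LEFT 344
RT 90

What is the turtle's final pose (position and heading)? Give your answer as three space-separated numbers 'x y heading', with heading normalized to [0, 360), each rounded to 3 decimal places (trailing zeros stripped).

Executing turtle program step by step:
Start: pos=(0,0), heading=0, pen down
LT 90: heading 0 -> 90
RT 180: heading 90 -> 270
FD 19: (0,0) -> (0,-19) [heading=270, draw]
LT 90: heading 270 -> 0
FD 14: (0,-19) -> (14,-19) [heading=0, draw]
REPEAT 4 [
  -- iteration 1/4 --
  FD 6: (14,-19) -> (20,-19) [heading=0, draw]
  LT 270: heading 0 -> 270
  RT 90: heading 270 -> 180
  -- iteration 2/4 --
  FD 6: (20,-19) -> (14,-19) [heading=180, draw]
  LT 270: heading 180 -> 90
  RT 90: heading 90 -> 0
  -- iteration 3/4 --
  FD 6: (14,-19) -> (20,-19) [heading=0, draw]
  LT 270: heading 0 -> 270
  RT 90: heading 270 -> 180
  -- iteration 4/4 --
  FD 6: (20,-19) -> (14,-19) [heading=180, draw]
  LT 270: heading 180 -> 90
  RT 90: heading 90 -> 0
]
LT 270: heading 0 -> 270
FD 10: (14,-19) -> (14,-29) [heading=270, draw]
LT 180: heading 270 -> 90
BK 17: (14,-29) -> (14,-46) [heading=90, draw]
LT 344: heading 90 -> 74
RT 90: heading 74 -> 344
Final: pos=(14,-46), heading=344, 8 segment(s) drawn

Answer: 14 -46 344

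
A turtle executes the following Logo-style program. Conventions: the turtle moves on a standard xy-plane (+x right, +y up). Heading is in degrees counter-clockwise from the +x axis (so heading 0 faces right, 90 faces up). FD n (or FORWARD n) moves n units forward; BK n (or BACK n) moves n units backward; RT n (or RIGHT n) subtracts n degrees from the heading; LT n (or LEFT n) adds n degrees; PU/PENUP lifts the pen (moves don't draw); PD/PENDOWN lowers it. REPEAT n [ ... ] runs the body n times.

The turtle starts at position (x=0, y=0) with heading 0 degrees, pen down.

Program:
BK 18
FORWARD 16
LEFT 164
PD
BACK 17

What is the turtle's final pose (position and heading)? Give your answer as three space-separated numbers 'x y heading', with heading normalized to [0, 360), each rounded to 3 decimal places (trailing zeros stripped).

Executing turtle program step by step:
Start: pos=(0,0), heading=0, pen down
BK 18: (0,0) -> (-18,0) [heading=0, draw]
FD 16: (-18,0) -> (-2,0) [heading=0, draw]
LT 164: heading 0 -> 164
PD: pen down
BK 17: (-2,0) -> (14.341,-4.686) [heading=164, draw]
Final: pos=(14.341,-4.686), heading=164, 3 segment(s) drawn

Answer: 14.341 -4.686 164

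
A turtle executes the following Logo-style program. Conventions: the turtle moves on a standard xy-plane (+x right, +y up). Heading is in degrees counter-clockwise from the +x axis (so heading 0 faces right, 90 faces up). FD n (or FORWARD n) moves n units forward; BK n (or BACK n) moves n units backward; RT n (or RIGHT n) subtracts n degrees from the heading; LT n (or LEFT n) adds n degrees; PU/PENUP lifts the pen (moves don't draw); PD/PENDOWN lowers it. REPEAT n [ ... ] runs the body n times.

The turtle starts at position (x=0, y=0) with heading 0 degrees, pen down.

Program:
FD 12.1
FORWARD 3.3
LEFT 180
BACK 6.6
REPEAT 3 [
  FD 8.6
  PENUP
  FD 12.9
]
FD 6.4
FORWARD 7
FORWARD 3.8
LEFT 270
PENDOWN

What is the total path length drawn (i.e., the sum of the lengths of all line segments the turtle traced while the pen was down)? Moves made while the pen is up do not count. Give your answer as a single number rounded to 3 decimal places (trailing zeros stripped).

Executing turtle program step by step:
Start: pos=(0,0), heading=0, pen down
FD 12.1: (0,0) -> (12.1,0) [heading=0, draw]
FD 3.3: (12.1,0) -> (15.4,0) [heading=0, draw]
LT 180: heading 0 -> 180
BK 6.6: (15.4,0) -> (22,0) [heading=180, draw]
REPEAT 3 [
  -- iteration 1/3 --
  FD 8.6: (22,0) -> (13.4,0) [heading=180, draw]
  PU: pen up
  FD 12.9: (13.4,0) -> (0.5,0) [heading=180, move]
  -- iteration 2/3 --
  FD 8.6: (0.5,0) -> (-8.1,0) [heading=180, move]
  PU: pen up
  FD 12.9: (-8.1,0) -> (-21,0) [heading=180, move]
  -- iteration 3/3 --
  FD 8.6: (-21,0) -> (-29.6,0) [heading=180, move]
  PU: pen up
  FD 12.9: (-29.6,0) -> (-42.5,0) [heading=180, move]
]
FD 6.4: (-42.5,0) -> (-48.9,0) [heading=180, move]
FD 7: (-48.9,0) -> (-55.9,0) [heading=180, move]
FD 3.8: (-55.9,0) -> (-59.7,0) [heading=180, move]
LT 270: heading 180 -> 90
PD: pen down
Final: pos=(-59.7,0), heading=90, 4 segment(s) drawn

Segment lengths:
  seg 1: (0,0) -> (12.1,0), length = 12.1
  seg 2: (12.1,0) -> (15.4,0), length = 3.3
  seg 3: (15.4,0) -> (22,0), length = 6.6
  seg 4: (22,0) -> (13.4,0), length = 8.6
Total = 30.6

Answer: 30.6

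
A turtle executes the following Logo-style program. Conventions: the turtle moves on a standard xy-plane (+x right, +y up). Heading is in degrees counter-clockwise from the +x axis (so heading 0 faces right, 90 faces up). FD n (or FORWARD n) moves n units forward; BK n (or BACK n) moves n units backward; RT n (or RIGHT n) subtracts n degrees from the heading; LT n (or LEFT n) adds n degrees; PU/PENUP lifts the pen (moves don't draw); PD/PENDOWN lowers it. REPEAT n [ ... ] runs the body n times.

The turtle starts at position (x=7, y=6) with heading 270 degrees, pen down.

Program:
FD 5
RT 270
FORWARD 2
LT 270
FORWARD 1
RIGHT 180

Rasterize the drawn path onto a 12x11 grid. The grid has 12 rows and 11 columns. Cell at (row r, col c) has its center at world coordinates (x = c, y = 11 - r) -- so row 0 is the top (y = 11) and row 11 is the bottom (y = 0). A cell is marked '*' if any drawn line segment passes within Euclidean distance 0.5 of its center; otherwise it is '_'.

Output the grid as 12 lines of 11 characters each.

Answer: ___________
___________
___________
___________
___________
_______*___
_______*___
_______*___
_______*___
_______*___
_______***_
_________*_

Derivation:
Segment 0: (7,6) -> (7,1)
Segment 1: (7,1) -> (9,1)
Segment 2: (9,1) -> (9,0)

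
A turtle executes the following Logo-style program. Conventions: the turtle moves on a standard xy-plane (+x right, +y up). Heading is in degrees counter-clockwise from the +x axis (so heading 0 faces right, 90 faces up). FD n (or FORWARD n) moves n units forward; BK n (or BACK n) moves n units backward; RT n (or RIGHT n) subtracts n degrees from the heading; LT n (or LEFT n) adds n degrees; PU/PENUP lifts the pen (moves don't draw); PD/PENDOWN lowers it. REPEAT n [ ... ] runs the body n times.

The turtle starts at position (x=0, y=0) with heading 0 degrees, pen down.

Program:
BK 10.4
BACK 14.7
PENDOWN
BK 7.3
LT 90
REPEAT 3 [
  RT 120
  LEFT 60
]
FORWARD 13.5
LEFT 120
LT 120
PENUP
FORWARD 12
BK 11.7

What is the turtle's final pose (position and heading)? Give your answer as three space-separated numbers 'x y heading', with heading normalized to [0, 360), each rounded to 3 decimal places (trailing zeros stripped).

Answer: -32.66 -13.35 150

Derivation:
Executing turtle program step by step:
Start: pos=(0,0), heading=0, pen down
BK 10.4: (0,0) -> (-10.4,0) [heading=0, draw]
BK 14.7: (-10.4,0) -> (-25.1,0) [heading=0, draw]
PD: pen down
BK 7.3: (-25.1,0) -> (-32.4,0) [heading=0, draw]
LT 90: heading 0 -> 90
REPEAT 3 [
  -- iteration 1/3 --
  RT 120: heading 90 -> 330
  LT 60: heading 330 -> 30
  -- iteration 2/3 --
  RT 120: heading 30 -> 270
  LT 60: heading 270 -> 330
  -- iteration 3/3 --
  RT 120: heading 330 -> 210
  LT 60: heading 210 -> 270
]
FD 13.5: (-32.4,0) -> (-32.4,-13.5) [heading=270, draw]
LT 120: heading 270 -> 30
LT 120: heading 30 -> 150
PU: pen up
FD 12: (-32.4,-13.5) -> (-42.792,-7.5) [heading=150, move]
BK 11.7: (-42.792,-7.5) -> (-32.66,-13.35) [heading=150, move]
Final: pos=(-32.66,-13.35), heading=150, 4 segment(s) drawn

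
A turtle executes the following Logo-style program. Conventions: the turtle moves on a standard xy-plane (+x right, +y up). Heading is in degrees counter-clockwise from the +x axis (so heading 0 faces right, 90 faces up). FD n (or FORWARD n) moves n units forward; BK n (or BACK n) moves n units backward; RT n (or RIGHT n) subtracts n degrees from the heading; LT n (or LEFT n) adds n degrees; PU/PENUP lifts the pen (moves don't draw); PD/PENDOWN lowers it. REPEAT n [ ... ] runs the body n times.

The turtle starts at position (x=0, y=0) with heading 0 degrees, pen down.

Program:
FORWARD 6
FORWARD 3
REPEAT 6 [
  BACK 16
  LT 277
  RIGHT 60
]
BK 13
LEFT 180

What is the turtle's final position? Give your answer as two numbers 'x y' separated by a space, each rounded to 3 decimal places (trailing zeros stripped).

Executing turtle program step by step:
Start: pos=(0,0), heading=0, pen down
FD 6: (0,0) -> (6,0) [heading=0, draw]
FD 3: (6,0) -> (9,0) [heading=0, draw]
REPEAT 6 [
  -- iteration 1/6 --
  BK 16: (9,0) -> (-7,0) [heading=0, draw]
  LT 277: heading 0 -> 277
  RT 60: heading 277 -> 217
  -- iteration 2/6 --
  BK 16: (-7,0) -> (5.778,9.629) [heading=217, draw]
  LT 277: heading 217 -> 134
  RT 60: heading 134 -> 74
  -- iteration 3/6 --
  BK 16: (5.778,9.629) -> (1.368,-5.751) [heading=74, draw]
  LT 277: heading 74 -> 351
  RT 60: heading 351 -> 291
  -- iteration 4/6 --
  BK 16: (1.368,-5.751) -> (-4.366,9.186) [heading=291, draw]
  LT 277: heading 291 -> 208
  RT 60: heading 208 -> 148
  -- iteration 5/6 --
  BK 16: (-4.366,9.186) -> (9.203,0.707) [heading=148, draw]
  LT 277: heading 148 -> 65
  RT 60: heading 65 -> 5
  -- iteration 6/6 --
  BK 16: (9.203,0.707) -> (-6.736,-0.687) [heading=5, draw]
  LT 277: heading 5 -> 282
  RT 60: heading 282 -> 222
]
BK 13: (-6.736,-0.687) -> (2.925,8.012) [heading=222, draw]
LT 180: heading 222 -> 42
Final: pos=(2.925,8.012), heading=42, 9 segment(s) drawn

Answer: 2.925 8.012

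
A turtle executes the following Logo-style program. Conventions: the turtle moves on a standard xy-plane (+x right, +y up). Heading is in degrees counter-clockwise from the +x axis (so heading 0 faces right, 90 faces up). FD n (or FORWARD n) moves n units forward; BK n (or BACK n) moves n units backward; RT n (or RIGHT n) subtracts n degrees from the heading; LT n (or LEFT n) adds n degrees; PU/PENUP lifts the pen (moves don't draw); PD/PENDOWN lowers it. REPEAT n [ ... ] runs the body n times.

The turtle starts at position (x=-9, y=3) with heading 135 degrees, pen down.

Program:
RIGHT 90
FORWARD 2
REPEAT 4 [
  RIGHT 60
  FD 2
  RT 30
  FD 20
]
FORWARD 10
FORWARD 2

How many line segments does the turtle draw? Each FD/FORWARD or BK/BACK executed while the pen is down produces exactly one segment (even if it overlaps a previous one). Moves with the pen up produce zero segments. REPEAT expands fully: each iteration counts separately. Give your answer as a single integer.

Answer: 11

Derivation:
Executing turtle program step by step:
Start: pos=(-9,3), heading=135, pen down
RT 90: heading 135 -> 45
FD 2: (-9,3) -> (-7.586,4.414) [heading=45, draw]
REPEAT 4 [
  -- iteration 1/4 --
  RT 60: heading 45 -> 345
  FD 2: (-7.586,4.414) -> (-5.654,3.897) [heading=345, draw]
  RT 30: heading 345 -> 315
  FD 20: (-5.654,3.897) -> (8.488,-10.246) [heading=315, draw]
  -- iteration 2/4 --
  RT 60: heading 315 -> 255
  FD 2: (8.488,-10.246) -> (7.971,-12.177) [heading=255, draw]
  RT 30: heading 255 -> 225
  FD 20: (7.971,-12.177) -> (-6.172,-26.32) [heading=225, draw]
  -- iteration 3/4 --
  RT 60: heading 225 -> 165
  FD 2: (-6.172,-26.32) -> (-8.103,-25.802) [heading=165, draw]
  RT 30: heading 165 -> 135
  FD 20: (-8.103,-25.802) -> (-22.246,-11.66) [heading=135, draw]
  -- iteration 4/4 --
  RT 60: heading 135 -> 75
  FD 2: (-22.246,-11.66) -> (-21.728,-9.728) [heading=75, draw]
  RT 30: heading 75 -> 45
  FD 20: (-21.728,-9.728) -> (-7.586,4.414) [heading=45, draw]
]
FD 10: (-7.586,4.414) -> (-0.515,11.485) [heading=45, draw]
FD 2: (-0.515,11.485) -> (0.899,12.899) [heading=45, draw]
Final: pos=(0.899,12.899), heading=45, 11 segment(s) drawn
Segments drawn: 11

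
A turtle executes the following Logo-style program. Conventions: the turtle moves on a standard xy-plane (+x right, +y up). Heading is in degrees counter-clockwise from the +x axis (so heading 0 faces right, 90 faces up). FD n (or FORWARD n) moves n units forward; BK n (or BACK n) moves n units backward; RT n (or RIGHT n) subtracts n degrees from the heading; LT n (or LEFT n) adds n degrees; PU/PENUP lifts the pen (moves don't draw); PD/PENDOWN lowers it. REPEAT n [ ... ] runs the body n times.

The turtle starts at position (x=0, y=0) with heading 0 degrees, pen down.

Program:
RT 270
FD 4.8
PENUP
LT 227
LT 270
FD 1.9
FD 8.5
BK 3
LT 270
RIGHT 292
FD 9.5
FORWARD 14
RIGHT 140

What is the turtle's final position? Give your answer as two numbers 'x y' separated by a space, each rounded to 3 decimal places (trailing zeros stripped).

Answer: -26.345 -10.544

Derivation:
Executing turtle program step by step:
Start: pos=(0,0), heading=0, pen down
RT 270: heading 0 -> 90
FD 4.8: (0,0) -> (0,4.8) [heading=90, draw]
PU: pen up
LT 227: heading 90 -> 317
LT 270: heading 317 -> 227
FD 1.9: (0,4.8) -> (-1.296,3.41) [heading=227, move]
FD 8.5: (-1.296,3.41) -> (-7.093,-2.806) [heading=227, move]
BK 3: (-7.093,-2.806) -> (-5.047,-0.612) [heading=227, move]
LT 270: heading 227 -> 137
RT 292: heading 137 -> 205
FD 9.5: (-5.047,-0.612) -> (-13.657,-4.627) [heading=205, move]
FD 14: (-13.657,-4.627) -> (-26.345,-10.544) [heading=205, move]
RT 140: heading 205 -> 65
Final: pos=(-26.345,-10.544), heading=65, 1 segment(s) drawn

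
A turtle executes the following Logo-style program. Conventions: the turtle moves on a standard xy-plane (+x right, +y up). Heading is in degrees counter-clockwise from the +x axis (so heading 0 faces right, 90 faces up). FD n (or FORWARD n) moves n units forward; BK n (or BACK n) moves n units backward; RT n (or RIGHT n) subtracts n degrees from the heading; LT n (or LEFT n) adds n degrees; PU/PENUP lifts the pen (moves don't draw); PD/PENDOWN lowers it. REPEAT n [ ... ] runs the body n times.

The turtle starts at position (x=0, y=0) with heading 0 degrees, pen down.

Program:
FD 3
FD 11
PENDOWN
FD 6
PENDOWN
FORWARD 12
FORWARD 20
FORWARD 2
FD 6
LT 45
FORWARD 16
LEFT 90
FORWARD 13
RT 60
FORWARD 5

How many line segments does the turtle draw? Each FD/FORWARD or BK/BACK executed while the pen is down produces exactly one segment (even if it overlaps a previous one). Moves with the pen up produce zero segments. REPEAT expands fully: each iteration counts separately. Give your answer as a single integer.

Answer: 10

Derivation:
Executing turtle program step by step:
Start: pos=(0,0), heading=0, pen down
FD 3: (0,0) -> (3,0) [heading=0, draw]
FD 11: (3,0) -> (14,0) [heading=0, draw]
PD: pen down
FD 6: (14,0) -> (20,0) [heading=0, draw]
PD: pen down
FD 12: (20,0) -> (32,0) [heading=0, draw]
FD 20: (32,0) -> (52,0) [heading=0, draw]
FD 2: (52,0) -> (54,0) [heading=0, draw]
FD 6: (54,0) -> (60,0) [heading=0, draw]
LT 45: heading 0 -> 45
FD 16: (60,0) -> (71.314,11.314) [heading=45, draw]
LT 90: heading 45 -> 135
FD 13: (71.314,11.314) -> (62.121,20.506) [heading=135, draw]
RT 60: heading 135 -> 75
FD 5: (62.121,20.506) -> (63.415,25.336) [heading=75, draw]
Final: pos=(63.415,25.336), heading=75, 10 segment(s) drawn
Segments drawn: 10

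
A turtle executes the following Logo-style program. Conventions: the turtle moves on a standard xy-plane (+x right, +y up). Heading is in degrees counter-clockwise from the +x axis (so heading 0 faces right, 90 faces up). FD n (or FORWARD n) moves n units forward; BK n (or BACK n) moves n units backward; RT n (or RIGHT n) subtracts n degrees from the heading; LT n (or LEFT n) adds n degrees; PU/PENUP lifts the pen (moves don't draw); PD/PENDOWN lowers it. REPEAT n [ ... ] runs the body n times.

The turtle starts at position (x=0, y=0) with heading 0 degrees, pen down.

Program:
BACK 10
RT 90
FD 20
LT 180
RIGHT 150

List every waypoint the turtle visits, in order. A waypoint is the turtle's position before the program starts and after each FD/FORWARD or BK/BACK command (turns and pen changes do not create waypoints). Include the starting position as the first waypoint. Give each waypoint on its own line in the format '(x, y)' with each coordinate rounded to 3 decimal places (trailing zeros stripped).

Executing turtle program step by step:
Start: pos=(0,0), heading=0, pen down
BK 10: (0,0) -> (-10,0) [heading=0, draw]
RT 90: heading 0 -> 270
FD 20: (-10,0) -> (-10,-20) [heading=270, draw]
LT 180: heading 270 -> 90
RT 150: heading 90 -> 300
Final: pos=(-10,-20), heading=300, 2 segment(s) drawn
Waypoints (3 total):
(0, 0)
(-10, 0)
(-10, -20)

Answer: (0, 0)
(-10, 0)
(-10, -20)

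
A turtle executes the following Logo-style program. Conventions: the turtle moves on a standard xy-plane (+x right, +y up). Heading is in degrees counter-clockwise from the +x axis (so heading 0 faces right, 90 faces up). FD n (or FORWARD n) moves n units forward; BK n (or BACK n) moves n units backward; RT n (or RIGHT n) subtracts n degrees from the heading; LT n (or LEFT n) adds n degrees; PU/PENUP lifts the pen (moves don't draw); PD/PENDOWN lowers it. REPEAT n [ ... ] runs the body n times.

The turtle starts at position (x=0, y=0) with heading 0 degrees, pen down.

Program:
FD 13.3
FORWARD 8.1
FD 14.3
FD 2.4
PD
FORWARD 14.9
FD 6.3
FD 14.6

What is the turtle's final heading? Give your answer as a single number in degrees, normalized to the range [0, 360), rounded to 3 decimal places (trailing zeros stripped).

Executing turtle program step by step:
Start: pos=(0,0), heading=0, pen down
FD 13.3: (0,0) -> (13.3,0) [heading=0, draw]
FD 8.1: (13.3,0) -> (21.4,0) [heading=0, draw]
FD 14.3: (21.4,0) -> (35.7,0) [heading=0, draw]
FD 2.4: (35.7,0) -> (38.1,0) [heading=0, draw]
PD: pen down
FD 14.9: (38.1,0) -> (53,0) [heading=0, draw]
FD 6.3: (53,0) -> (59.3,0) [heading=0, draw]
FD 14.6: (59.3,0) -> (73.9,0) [heading=0, draw]
Final: pos=(73.9,0), heading=0, 7 segment(s) drawn

Answer: 0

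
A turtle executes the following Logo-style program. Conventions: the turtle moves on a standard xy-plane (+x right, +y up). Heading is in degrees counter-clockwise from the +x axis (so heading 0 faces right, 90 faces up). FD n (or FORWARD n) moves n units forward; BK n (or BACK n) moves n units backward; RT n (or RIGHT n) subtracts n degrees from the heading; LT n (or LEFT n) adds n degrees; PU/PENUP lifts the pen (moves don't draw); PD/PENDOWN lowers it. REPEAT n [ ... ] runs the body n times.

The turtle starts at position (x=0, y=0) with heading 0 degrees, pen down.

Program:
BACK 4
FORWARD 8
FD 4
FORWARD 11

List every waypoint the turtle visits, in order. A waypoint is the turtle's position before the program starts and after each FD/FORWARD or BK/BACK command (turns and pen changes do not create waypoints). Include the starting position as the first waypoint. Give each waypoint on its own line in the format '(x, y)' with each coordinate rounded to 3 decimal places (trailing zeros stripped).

Answer: (0, 0)
(-4, 0)
(4, 0)
(8, 0)
(19, 0)

Derivation:
Executing turtle program step by step:
Start: pos=(0,0), heading=0, pen down
BK 4: (0,0) -> (-4,0) [heading=0, draw]
FD 8: (-4,0) -> (4,0) [heading=0, draw]
FD 4: (4,0) -> (8,0) [heading=0, draw]
FD 11: (8,0) -> (19,0) [heading=0, draw]
Final: pos=(19,0), heading=0, 4 segment(s) drawn
Waypoints (5 total):
(0, 0)
(-4, 0)
(4, 0)
(8, 0)
(19, 0)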